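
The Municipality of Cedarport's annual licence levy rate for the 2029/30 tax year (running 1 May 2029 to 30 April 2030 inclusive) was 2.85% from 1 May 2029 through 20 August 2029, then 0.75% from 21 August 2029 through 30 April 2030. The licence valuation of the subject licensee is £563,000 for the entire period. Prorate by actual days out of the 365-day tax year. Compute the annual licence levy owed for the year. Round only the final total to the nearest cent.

1 May – 20 August 2029: 112 days at 2.85% → £563,000 × 2.85% × 112/365 = £4,923.5507
21 August 2029 – 30 April 2030: 253 days at 0.75% → £563,000 × 0.75% × 253/365 = £2,926.8288
Total = £7,850.3795

£7,850.38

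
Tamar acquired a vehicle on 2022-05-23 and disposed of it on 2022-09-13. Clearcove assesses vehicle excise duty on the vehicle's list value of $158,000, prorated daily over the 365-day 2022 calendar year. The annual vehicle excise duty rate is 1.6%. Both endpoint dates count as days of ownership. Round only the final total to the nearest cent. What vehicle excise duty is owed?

Days held (2022-05-23 to 2022-09-13): 114 out of 365
Tax = $158,000 × 1.6% × 114/365 = $789.5671

$789.57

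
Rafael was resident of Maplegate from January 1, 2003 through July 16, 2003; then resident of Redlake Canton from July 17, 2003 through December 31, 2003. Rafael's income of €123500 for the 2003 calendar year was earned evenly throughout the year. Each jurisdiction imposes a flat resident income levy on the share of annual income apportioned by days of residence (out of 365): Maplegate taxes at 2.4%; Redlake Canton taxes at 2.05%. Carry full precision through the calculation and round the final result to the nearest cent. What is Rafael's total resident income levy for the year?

Maplegate, January 1 – July 16, 2003: 197 days → €123500 × 2.4% × 197/365 = €1599.7479
Redlake Canton, July 17 – December 31, 2003: 168 days → €123500 × 2.05% × 168/365 = €1165.2986
Total = €2765.0466

€2765.05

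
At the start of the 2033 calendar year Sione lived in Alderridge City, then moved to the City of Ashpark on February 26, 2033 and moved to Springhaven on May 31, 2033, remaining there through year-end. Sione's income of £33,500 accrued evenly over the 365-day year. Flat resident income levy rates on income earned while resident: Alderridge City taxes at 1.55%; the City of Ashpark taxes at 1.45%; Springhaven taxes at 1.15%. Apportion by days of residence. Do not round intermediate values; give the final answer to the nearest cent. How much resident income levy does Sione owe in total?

£431.69

Alderridge City, January 1 – February 25, 2033: 56 days → £33,500 × 1.55% × 56/365 = £79.6658
The City of Ashpark, February 26 – May 30, 2033: 94 days → £33,500 × 1.45% × 94/365 = £125.0973
Springhaven, May 31 – December 31, 2033: 215 days → £33,500 × 1.15% × 215/365 = £226.9281
Total = £431.6911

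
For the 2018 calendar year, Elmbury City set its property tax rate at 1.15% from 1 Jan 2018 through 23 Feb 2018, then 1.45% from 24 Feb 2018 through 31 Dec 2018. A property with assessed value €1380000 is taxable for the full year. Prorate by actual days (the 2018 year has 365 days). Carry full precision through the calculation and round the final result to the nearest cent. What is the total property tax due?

1 Jan – 23 Feb 2018: 54 days at 1.15% → €1380000 × 1.15% × 54/365 = €2347.8904
24 Feb – 31 Dec 2018: 311 days at 1.45% → €1380000 × 1.45% × 311/365 = €17049.6164
Total = €19397.5068

€19397.51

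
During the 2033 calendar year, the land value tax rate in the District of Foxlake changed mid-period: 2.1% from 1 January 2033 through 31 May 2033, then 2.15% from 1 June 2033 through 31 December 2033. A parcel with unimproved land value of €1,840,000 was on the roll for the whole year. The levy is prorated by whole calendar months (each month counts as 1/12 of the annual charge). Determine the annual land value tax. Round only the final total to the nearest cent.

€39,176.67

1 January – 31 May 2033: 5 months at 2.1% → €1,840,000 × 2.1% × 5/12 = €16,100.0000
1 June – 31 December 2033: 7 months at 2.15% → €1,840,000 × 2.15% × 7/12 = €23,076.6667
Total = €39,176.6667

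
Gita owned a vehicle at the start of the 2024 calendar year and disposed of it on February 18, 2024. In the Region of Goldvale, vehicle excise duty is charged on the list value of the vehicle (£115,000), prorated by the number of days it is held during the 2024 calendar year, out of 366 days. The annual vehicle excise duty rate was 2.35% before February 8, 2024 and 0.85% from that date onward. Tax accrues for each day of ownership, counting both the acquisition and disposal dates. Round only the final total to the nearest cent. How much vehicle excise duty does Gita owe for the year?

£309.97

January 1 – February 7, 2024: 38 days at 2.35% → £115,000 × 2.35% × 38/366 = £280.5874
February 8 – February 18, 2024: 11 days at 0.85% → £115,000 × 0.85% × 11/366 = £29.3784
Total = £309.9658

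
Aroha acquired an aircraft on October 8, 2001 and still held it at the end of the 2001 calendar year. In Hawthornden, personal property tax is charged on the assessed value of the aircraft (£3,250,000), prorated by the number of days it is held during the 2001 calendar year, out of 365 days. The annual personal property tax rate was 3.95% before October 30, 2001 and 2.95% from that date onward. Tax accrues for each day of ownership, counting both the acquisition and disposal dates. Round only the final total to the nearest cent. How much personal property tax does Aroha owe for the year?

£24,285.96

October 8 – October 29, 2001: 22 days at 3.95% → £3,250,000 × 3.95% × 22/365 = £7,737.6712
October 30 – December 31, 2001: 63 days at 2.95% → £3,250,000 × 2.95% × 63/365 = £16,548.2877
Total = £24,285.9589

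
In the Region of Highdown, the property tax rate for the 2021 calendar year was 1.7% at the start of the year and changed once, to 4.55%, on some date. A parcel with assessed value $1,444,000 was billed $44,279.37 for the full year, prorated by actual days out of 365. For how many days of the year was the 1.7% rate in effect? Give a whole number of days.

190 days

Let d = days at the first rate; then 365 − d days at the second rate.
$1,444,000 × [1.7%·d + 4.55%·(365−d)] / 365 = $44,279.37
Solving gives d = 190, so the new rate took effect on 10 Jul 2021.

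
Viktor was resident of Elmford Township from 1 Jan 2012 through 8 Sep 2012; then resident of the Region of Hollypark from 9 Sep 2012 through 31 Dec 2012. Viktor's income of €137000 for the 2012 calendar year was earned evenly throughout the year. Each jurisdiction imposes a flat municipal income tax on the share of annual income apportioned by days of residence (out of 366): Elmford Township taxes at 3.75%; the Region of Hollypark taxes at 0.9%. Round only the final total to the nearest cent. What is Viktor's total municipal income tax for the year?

€3921.34

Elmford Township, 1 Jan – 8 Sep 2012: 252 days → €137000 × 3.75% × 252/366 = €3537.2951
The Region of Hollypark, 9 Sep – 31 Dec 2012: 114 days → €137000 × 0.9% × 114/366 = €384.0492
Total = €3921.3443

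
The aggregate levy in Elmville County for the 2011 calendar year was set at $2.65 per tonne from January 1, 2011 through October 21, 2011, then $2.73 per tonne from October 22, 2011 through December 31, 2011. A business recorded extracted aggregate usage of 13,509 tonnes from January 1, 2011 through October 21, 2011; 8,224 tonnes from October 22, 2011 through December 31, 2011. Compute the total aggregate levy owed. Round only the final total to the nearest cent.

$58,250.37

January 1 – October 21, 2011: 13,509 tonnes at $2.65/tonne → $35,798.85
October 22 – December 31, 2011: 8,224 tonnes at $2.73/tonne → $22,451.52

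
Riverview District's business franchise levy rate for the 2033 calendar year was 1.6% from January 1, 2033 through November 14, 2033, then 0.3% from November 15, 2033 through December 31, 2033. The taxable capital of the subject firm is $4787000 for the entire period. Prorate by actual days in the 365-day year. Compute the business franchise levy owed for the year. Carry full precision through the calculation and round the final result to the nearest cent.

January 1 – November 14, 2033: 318 days at 1.6% → $4787000 × 1.6% × 318/365 = $66729.4685
November 15 – December 31, 2033: 47 days at 0.3% → $4787000 × 0.3% × 47/365 = $1849.2247
Total = $68578.6932

$68578.69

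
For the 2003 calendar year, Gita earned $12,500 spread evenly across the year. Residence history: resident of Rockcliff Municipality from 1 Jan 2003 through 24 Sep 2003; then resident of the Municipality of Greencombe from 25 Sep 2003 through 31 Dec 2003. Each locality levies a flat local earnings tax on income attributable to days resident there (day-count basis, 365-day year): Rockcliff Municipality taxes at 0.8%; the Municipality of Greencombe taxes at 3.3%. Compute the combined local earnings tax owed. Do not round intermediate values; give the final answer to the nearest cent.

$183.90

Rockcliff Municipality, 1 Jan – 24 Sep 2003: 267 days → $12,500 × 0.8% × 267/365 = $73.1507
The Municipality of Greencombe, 25 Sep – 31 Dec 2003: 98 days → $12,500 × 3.3% × 98/365 = $110.7534
Total = $183.9041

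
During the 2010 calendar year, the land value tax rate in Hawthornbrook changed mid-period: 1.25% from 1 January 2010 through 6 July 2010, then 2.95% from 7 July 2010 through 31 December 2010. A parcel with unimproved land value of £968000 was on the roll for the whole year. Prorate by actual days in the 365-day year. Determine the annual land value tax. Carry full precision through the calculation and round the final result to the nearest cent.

£20125.12

1 January – 6 July 2010: 187 days at 1.25% → £968000 × 1.25% × 187/365 = £6199.1781
7 July – 31 December 2010: 178 days at 2.95% → £968000 × 2.95% × 178/365 = £13925.9397
Total = £20125.1178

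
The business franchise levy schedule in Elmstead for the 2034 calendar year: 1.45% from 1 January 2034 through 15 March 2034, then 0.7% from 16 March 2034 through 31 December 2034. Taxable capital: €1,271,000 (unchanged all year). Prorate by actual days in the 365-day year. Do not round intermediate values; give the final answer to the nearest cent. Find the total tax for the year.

1 January – 15 March 2034: 74 days at 1.45% → €1,271,000 × 1.45% × 74/365 = €3,736.3918
16 March – 31 December 2034: 291 days at 0.7% → €1,271,000 × 0.7% × 291/365 = €7,093.2247
Total = €10,829.6164

€10,829.62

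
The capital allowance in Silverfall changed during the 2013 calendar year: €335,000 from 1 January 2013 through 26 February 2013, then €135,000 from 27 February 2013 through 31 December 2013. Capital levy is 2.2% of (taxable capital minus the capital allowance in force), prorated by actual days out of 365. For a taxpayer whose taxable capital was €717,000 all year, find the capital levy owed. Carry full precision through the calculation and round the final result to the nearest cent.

€12,116.88

1 January – 26 February 2013: 57 days, exemption €335,000 → (€717,000 − €335,000) × 2.2% × 57/365 = €1,312.4055
27 February – 31 December 2013: 308 days, exemption €135,000 → (€717,000 − €135,000) × 2.2% × 308/365 = €10,804.4712
Total = €12,116.8767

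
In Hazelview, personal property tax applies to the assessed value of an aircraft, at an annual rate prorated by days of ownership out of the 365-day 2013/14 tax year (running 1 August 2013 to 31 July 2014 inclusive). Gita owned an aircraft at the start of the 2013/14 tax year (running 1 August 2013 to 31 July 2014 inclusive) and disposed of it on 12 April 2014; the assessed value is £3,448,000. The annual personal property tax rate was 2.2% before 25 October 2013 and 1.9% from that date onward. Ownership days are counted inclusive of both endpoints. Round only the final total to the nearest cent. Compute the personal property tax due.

£48,177.53

1 August – 24 October 2013: 85 days at 2.2% → £3,448,000 × 2.2% × 85/365 = £17,665.0959
25 October 2013 – 12 April 2014: 170 days at 1.9% → £3,448,000 × 1.9% × 170/365 = £30,512.4384
Total = £48,177.5342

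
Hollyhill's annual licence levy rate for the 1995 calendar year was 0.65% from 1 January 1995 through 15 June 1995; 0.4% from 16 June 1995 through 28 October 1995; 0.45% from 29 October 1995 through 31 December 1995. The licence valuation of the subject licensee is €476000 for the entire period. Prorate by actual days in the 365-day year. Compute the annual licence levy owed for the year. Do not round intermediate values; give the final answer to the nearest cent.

1 January – 15 June 1995: 166 days at 0.65% → €476000 × 0.65% × 166/365 = €1407.1342
16 June – 28 October 1995: 135 days at 0.4% → €476000 × 0.4% × 135/365 = €704.2192
29 October – 31 December 1995: 64 days at 0.45% → €476000 × 0.45% × 64/365 = €375.5836
Total = €2486.9370

€2486.94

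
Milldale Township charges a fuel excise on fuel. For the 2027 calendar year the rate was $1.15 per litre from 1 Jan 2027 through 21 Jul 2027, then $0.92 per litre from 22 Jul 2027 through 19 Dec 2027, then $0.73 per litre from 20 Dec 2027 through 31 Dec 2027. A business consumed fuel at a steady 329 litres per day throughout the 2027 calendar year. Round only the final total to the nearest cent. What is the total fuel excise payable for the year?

1 Jan – 21 Jul 2027: 202 days × 329 litres/day = 66,458 litres at $1.15/litre → $76426.70
22 Jul – 19 Dec 2027: 151 days × 329 litres/day = 49,679 litres at $0.92/litre → $45704.68
20 Dec – 31 Dec 2027: 12 days × 329 litres/day = 3,948 litres at $0.73/litre → $2882.04

$125013.42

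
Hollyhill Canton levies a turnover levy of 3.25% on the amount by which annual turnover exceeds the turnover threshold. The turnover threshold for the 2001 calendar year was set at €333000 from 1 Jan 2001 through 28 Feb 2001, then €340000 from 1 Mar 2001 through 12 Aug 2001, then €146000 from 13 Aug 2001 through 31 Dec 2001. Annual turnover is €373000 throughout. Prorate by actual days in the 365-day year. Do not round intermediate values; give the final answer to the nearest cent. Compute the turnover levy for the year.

1 Jan – 28 Feb 2001: 59 days, exemption €333000 → (€373000 − €333000) × 3.25% × 59/365 = €210.1370
1 Mar – 12 Aug 2001: 165 days, exemption €340000 → (€373000 − €340000) × 3.25% × 165/365 = €484.8288
13 Aug – 31 Dec 2001: 141 days, exemption €146000 → (€373000 − €146000) × 3.25% × 141/365 = €2849.9384
Total = €3544.9041

€3544.90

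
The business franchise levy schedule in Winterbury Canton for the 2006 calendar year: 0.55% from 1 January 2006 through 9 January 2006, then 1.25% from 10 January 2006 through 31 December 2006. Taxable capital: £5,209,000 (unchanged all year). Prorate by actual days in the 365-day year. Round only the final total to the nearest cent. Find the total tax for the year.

£64,213.41

1 January – 9 January 2006: 9 days at 0.55% → £5,209,000 × 0.55% × 9/365 = £706.4260
10 January – 31 December 2006: 356 days at 1.25% → £5,209,000 × 1.25% × 356/365 = £63,506.9863
Total = £64,213.4123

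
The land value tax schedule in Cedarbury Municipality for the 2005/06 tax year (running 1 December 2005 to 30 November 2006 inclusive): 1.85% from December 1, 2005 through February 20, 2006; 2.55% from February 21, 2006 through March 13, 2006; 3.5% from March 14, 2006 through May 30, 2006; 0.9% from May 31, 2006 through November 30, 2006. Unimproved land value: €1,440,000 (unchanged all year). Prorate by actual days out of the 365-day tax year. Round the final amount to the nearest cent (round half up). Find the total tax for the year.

€25,401.21

December 1, 2005 – February 20, 2006: 82 days at 1.85% → €1,440,000 × 1.85% × 82/365 = €5,984.8767
February 21 – March 13, 2006: 21 days at 2.55% → €1,440,000 × 2.55% × 21/365 = €2,112.6575
March 14 – May 30, 2006: 78 days at 3.5% → €1,440,000 × 3.5% × 78/365 = €10,770.4110
May 31 – November 30, 2006: 184 days at 0.9% → €1,440,000 × 0.9% × 184/365 = €6,533.2603
Total = €25,401.2055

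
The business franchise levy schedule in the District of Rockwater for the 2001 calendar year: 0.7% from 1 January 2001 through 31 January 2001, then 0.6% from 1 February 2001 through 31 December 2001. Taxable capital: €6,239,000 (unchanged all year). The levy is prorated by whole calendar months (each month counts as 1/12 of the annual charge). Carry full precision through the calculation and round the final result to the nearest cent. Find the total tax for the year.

€37,953.92

1 January – 31 January 2001: 1 month at 0.7% → €6,239,000 × 0.7% × 1/12 = €3,639.4167
1 February – 31 December 2001: 11 months at 0.6% → €6,239,000 × 0.6% × 11/12 = €34,314.5000
Total = €37,953.9167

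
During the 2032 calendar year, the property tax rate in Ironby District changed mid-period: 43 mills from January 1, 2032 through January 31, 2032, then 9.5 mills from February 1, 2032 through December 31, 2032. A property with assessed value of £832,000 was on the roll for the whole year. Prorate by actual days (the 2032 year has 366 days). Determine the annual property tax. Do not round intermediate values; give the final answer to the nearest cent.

£10,264.74

January 1 – January 31, 2032: 31 days at 43 mills → £832,000 × 4.3% × 31/366 = £3,030.2077
February 1 – December 31, 2032: 335 days at 9.5 mills → £832,000 × 0.95% × 335/366 = £7,234.5355
Total = £10,264.7432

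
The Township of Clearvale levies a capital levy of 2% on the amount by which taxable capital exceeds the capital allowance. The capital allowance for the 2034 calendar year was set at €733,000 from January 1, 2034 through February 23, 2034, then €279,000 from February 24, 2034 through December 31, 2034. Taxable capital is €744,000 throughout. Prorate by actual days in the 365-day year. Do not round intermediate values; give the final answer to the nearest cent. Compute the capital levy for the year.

January 1 – February 23, 2034: 54 days, exemption €733,000 → (€744,000 − €733,000) × 2% × 54/365 = €32.5479
February 24 – December 31, 2034: 311 days, exemption €279,000 → (€744,000 − €279,000) × 2% × 311/365 = €7,924.1096
Total = €7,956.6575

€7,956.66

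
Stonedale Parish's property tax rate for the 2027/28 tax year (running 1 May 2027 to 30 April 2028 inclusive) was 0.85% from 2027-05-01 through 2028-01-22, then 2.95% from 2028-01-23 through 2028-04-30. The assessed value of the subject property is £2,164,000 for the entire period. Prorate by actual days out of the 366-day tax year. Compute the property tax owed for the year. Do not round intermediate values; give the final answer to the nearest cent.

2027-05-01 to 2028-01-22: 267 days at 0.85% → £2,164,000 × 0.85% × 267/366 = £13,418.5738
2028-01-23 to 2028-04-30: 99 days at 2.95% → £2,164,000 × 2.95% × 99/366 = £17,267.6557
Total = £30,686.2295

£30,686.23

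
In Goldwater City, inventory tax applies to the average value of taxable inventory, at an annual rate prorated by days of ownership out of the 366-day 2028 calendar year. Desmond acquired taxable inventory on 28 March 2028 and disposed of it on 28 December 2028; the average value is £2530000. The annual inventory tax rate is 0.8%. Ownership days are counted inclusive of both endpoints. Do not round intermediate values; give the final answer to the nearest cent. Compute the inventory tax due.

£15262.95

Days held (28 March – 28 December 2028): 276 out of 366
Tax = £2530000 × 0.8% × 276/366 = £15262.9508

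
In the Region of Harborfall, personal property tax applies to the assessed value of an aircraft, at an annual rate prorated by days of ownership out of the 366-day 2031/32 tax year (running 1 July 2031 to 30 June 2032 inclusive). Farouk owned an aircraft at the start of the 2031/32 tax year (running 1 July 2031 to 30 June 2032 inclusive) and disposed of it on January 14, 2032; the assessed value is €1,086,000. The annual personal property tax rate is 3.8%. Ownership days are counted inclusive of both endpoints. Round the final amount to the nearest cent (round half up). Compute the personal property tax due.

Days held (July 1, 2031 – January 14, 2032): 198 out of 366
Tax = €1,086,000 × 3.8% × 198/366 = €22,325.3115

€22,325.31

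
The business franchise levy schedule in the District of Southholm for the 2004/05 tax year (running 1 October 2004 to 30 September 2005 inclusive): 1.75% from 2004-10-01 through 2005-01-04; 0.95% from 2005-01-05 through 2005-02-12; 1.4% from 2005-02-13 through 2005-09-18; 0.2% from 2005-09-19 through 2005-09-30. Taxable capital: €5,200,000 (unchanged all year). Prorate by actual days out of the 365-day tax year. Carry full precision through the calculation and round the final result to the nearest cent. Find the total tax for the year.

2004-10-01 to 2005-01-04: 96 days at 1.75% → €5,200,000 × 1.75% × 96/365 = €23,934.2466
2005-01-05 to 2005-02-12: 39 days at 0.95% → €5,200,000 × 0.95% × 39/365 = €5,278.3562
2005-02-13 to 2005-09-18: 218 days at 1.4% → €5,200,000 × 1.4% × 218/365 = €43,480.5479
2005-09-19 to 2005-09-30: 12 days at 0.2% → €5,200,000 × 0.2% × 12/365 = €341.9178
Total = €73,035.0685

€73,035.07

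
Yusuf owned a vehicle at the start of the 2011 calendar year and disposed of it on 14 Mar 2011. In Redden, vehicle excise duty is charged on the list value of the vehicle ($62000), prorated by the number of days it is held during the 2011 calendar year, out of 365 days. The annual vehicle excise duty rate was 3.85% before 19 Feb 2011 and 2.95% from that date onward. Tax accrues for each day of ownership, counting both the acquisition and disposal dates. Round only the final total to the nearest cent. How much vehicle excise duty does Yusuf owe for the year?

1 Jan – 18 Feb 2011: 49 days at 3.85% → $62000 × 3.85% × 49/365 = $320.4466
19 Feb – 14 Mar 2011: 24 days at 2.95% → $62000 × 2.95% × 24/365 = $120.2630
Total = $440.7096

$440.71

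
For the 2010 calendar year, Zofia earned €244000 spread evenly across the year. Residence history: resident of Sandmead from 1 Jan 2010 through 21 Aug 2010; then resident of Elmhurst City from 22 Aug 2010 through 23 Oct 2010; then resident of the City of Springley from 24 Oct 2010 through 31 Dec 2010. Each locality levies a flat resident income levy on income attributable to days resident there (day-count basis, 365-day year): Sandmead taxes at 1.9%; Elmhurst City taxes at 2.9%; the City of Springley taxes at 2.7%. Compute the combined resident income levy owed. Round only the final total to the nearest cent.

Sandmead, 1 Jan – 21 Aug 2010: 233 days → €244000 × 1.9% × 233/365 = €2959.4192
Elmhurst City, 22 Aug – 23 Oct 2010: 63 days → €244000 × 2.9% × 63/365 = €1221.3370
The City of Springley, 24 Oct – 31 Dec 2010: 69 days → €244000 × 2.7% × 69/365 = €1245.4027
Total = €5426.1589

€5426.16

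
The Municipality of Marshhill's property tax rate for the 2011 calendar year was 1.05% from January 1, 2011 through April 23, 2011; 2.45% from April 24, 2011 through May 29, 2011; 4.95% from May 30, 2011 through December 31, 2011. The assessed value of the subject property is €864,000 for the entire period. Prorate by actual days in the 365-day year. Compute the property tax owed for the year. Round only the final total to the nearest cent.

January 1 – April 23, 2011: 113 days at 1.05% → €864,000 × 1.05% × 113/365 = €2,808.5918
April 24 – May 29, 2011: 36 days at 2.45% → €864,000 × 2.45% × 36/365 = €2,087.8027
May 30 – December 31, 2011: 216 days at 4.95% → €864,000 × 4.95% × 216/365 = €25,309.2822
Total = €30,205.6767

€30,205.68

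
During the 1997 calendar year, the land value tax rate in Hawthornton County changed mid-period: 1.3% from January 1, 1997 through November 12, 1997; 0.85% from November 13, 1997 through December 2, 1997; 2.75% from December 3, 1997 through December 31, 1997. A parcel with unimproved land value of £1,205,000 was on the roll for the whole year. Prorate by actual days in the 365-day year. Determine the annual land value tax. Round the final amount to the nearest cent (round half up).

£16,756.10

January 1 – November 12, 1997: 316 days at 1.3% → £1,205,000 × 1.3% × 316/365 = £13,562.0274
November 13 – December 2, 1997: 20 days at 0.85% → £1,205,000 × 0.85% × 20/365 = £561.2329
December 3 – December 31, 1997: 29 days at 2.75% → £1,205,000 × 2.75% × 29/365 = £2,632.8425
Total = £16,756.1027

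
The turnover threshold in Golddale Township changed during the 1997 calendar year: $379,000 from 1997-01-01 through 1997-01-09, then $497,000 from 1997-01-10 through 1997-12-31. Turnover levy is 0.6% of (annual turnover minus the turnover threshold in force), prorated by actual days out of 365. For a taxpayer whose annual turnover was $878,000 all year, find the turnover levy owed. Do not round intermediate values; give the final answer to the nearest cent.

$2,303.46

1997-01-01 to 1997-01-09: 9 days, exemption $379,000 → ($878,000 − $379,000) × 0.6% × 9/365 = $73.8247
1997-01-10 to 1997-12-31: 356 days, exemption $497,000 → ($878,000 − $497,000) × 0.6% × 356/365 = $2,229.6329
Total = $2,303.4575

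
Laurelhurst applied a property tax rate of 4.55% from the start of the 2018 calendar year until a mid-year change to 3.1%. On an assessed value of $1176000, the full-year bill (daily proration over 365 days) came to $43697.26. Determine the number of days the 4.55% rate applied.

Let d = days at the first rate; then 365 − d days at the second rate.
$1176000 × [4.55%·d + 3.1%·(365−d)] / 365 = $43697.26
Solving gives d = 155, so the new rate took effect on 5 Jun 2018.

155 days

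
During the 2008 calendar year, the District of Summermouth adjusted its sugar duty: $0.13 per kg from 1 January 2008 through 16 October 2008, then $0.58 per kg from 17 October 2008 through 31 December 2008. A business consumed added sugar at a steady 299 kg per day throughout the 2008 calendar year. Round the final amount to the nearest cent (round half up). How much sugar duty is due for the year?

1 January – 16 October 2008: 290 days × 299 kg/day = 86,710 kg at $0.13/kg → $11,272.30
17 October – 31 December 2008: 76 days × 299 kg/day = 22,724 kg at $0.58/kg → $13,179.92

$24,452.22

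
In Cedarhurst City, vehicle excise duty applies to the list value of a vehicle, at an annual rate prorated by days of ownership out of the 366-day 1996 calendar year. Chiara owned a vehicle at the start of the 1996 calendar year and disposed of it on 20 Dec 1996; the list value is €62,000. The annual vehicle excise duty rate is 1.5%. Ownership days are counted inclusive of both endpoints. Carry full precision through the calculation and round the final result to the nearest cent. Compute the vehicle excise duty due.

Days held (1 Jan – 20 Dec 1996): 355 out of 366
Tax = €62,000 × 1.5% × 355/366 = €902.0492

€902.05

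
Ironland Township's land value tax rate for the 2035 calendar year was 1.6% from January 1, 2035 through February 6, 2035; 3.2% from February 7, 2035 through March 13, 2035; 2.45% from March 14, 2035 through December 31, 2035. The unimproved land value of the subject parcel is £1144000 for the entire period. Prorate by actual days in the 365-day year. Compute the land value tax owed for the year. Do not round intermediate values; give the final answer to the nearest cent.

January 1 – February 6, 2035: 37 days at 1.6% → £1144000 × 1.6% × 37/365 = £1855.4740
February 7 – March 13, 2035: 35 days at 3.2% → £1144000 × 3.2% × 35/365 = £3510.3562
March 14 – December 31, 2035: 293 days at 2.45% → £1144000 × 2.45% × 293/365 = £22499.1890
Total = £27865.0192

£27865.02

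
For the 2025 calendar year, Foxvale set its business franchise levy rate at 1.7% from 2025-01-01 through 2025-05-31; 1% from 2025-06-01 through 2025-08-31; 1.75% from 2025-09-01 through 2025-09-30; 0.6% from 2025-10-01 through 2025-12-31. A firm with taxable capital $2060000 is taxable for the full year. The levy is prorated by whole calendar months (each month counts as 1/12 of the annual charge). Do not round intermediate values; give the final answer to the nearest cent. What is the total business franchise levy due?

$25835.83

2025-01-01 to 2025-05-31: 5 months at 1.7% → $2060000 × 1.7% × 5/12 = $14591.6667
2025-06-01 to 2025-08-31: 3 months at 1% → $2060000 × 1% × 3/12 = $5150.0000
2025-09-01 to 2025-09-30: 1 month at 1.75% → $2060000 × 1.75% × 1/12 = $3004.1667
2025-10-01 to 2025-12-31: 3 months at 0.6% → $2060000 × 0.6% × 3/12 = $3090.0000
Total = $25835.8333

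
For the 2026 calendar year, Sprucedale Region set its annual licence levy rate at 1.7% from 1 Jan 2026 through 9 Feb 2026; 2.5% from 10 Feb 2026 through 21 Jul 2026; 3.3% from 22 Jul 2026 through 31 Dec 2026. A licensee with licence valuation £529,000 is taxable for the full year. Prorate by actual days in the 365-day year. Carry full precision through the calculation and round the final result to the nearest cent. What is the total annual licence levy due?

£14,651.13

1 Jan – 9 Feb 2026: 40 days at 1.7% → £529,000 × 1.7% × 40/365 = £985.5342
10 Feb – 21 Jul 2026: 162 days at 2.5% → £529,000 × 2.5% × 162/365 = £5,869.7260
22 Jul – 31 Dec 2026: 163 days at 3.3% → £529,000 × 3.3% × 163/365 = £7,795.8658
Total = £14,651.1260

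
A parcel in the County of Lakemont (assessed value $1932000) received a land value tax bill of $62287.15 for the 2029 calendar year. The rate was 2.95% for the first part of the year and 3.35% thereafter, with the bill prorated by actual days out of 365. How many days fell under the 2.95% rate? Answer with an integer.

Let d = days at the first rate; then 365 − d days at the second rate.
$1932000 × [2.95%·d + 3.35%·(365−d)] / 365 = $62287.15
Solving gives d = 115, so the new rate took effect on 26 Apr 2029.

115 days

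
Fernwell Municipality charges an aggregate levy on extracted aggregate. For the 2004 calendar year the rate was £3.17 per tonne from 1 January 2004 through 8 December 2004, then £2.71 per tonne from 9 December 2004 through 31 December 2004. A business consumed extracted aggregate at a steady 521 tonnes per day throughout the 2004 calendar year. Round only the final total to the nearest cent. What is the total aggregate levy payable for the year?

1 January – 8 December 2004: 343 days × 521 tonnes/day = 178,703 tonnes at £3.17/tonne → £566,488.51
9 December – 31 December 2004: 23 days × 521 tonnes/day = 11,983 tonnes at £2.71/tonne → £32,473.93

£598,962.44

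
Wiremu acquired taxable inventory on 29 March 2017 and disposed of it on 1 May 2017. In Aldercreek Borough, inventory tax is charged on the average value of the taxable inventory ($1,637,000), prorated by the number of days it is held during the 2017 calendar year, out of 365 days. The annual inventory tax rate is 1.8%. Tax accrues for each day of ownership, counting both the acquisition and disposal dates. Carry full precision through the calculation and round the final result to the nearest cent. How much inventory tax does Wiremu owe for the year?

$2,744.78

Days held (29 March – 1 May 2017): 34 out of 365
Tax = $1,637,000 × 1.8% × 34/365 = $2,744.7781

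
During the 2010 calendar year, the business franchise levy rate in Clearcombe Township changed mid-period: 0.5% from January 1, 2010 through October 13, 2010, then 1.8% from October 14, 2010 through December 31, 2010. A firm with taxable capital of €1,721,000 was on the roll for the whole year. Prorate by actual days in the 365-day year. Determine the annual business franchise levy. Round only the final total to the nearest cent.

January 1 – October 13, 2010: 286 days at 0.5% → €1,721,000 × 0.5% × 286/365 = €6,742.5479
October 14 – December 31, 2010: 79 days at 1.8% → €1,721,000 × 1.8% × 79/365 = €6,704.8274
Total = €13,447.3753

€13,447.38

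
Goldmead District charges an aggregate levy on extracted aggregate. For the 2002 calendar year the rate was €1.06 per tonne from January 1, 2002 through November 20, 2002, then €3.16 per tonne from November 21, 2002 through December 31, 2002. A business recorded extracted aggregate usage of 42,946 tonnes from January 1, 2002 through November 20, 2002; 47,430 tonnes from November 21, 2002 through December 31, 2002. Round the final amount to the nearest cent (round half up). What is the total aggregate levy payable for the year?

€195,401.56

January 1 – November 20, 2002: 42,946 tonnes at €1.06/tonne → €45,522.76
November 21 – December 31, 2002: 47,430 tonnes at €3.16/tonne → €149,878.80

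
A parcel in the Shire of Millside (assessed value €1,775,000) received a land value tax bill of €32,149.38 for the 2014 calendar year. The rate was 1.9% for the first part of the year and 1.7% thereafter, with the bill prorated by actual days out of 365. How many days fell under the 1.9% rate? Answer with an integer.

Let d = days at the first rate; then 365 − d days at the second rate.
€1,775,000 × [1.9%·d + 1.7%·(365−d)] / 365 = €32,149.38
Solving gives d = 203, so the new rate took effect on July 23, 2014.

203 days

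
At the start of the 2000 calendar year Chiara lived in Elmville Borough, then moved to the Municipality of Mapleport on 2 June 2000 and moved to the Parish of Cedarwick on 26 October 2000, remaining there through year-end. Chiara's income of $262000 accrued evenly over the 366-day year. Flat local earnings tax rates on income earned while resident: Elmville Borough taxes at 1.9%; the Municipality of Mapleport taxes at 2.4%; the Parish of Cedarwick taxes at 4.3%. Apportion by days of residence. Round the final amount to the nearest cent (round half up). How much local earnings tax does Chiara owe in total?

$6651.65

Elmville Borough, 1 January – 1 June 2000: 153 days → $262000 × 1.9% × 153/366 = $2080.9672
The Municipality of Mapleport, 2 June – 25 October 2000: 146 days → $262000 × 2.4% × 146/366 = $2508.3279
The Parish of Cedarwick, 26 October – 31 December 2000: 67 days → $262000 × 4.3% × 67/366 = $2062.3552
Total = $6651.6503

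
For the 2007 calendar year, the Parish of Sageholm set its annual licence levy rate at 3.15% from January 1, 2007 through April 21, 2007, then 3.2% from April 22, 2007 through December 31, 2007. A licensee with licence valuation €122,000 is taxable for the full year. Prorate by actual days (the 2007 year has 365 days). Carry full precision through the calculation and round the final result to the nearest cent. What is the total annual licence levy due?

January 1 – April 21, 2007: 111 days at 3.15% → €122,000 × 3.15% × 111/365 = €1,168.6932
April 22 – December 31, 2007: 254 days at 3.2% → €122,000 × 3.2% × 254/365 = €2,716.7562
Total = €3,885.4493

€3,885.45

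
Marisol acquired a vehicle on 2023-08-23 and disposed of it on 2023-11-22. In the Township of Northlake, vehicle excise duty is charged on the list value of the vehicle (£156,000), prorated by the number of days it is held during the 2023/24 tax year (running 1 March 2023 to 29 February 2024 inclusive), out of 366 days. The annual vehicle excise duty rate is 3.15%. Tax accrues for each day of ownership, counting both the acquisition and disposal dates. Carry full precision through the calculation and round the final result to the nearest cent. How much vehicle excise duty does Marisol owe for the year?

£1,235.21

Days held (2023-08-23 to 2023-11-22): 92 out of 366
Tax = £156,000 × 3.15% × 92/366 = £1,235.2131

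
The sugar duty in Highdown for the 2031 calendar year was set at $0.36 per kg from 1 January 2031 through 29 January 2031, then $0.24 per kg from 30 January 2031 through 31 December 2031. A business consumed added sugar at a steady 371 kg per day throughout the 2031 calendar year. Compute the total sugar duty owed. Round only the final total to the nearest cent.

$33,790.68

1 January – 29 January 2031: 29 days × 371 kg/day = 10,759 kg at $0.36/kg → $3,873.24
30 January – 31 December 2031: 336 days × 371 kg/day = 124,656 kg at $0.24/kg → $29,917.44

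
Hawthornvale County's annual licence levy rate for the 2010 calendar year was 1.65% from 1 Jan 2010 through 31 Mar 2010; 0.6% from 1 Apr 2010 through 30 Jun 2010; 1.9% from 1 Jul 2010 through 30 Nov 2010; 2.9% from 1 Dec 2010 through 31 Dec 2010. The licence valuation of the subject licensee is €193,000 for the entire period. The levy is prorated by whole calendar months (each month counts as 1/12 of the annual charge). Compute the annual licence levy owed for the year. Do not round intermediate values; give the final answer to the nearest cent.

€3,079.96

1 Jan – 31 Mar 2010: 3 months at 1.65% → €193,000 × 1.65% × 3/12 = €796.1250
1 Apr – 30 Jun 2010: 3 months at 0.6% → €193,000 × 0.6% × 3/12 = €289.5000
1 Jul – 30 Nov 2010: 5 months at 1.9% → €193,000 × 1.9% × 5/12 = €1,527.9167
1 Dec – 31 Dec 2010: 1 month at 2.9% → €193,000 × 2.9% × 1/12 = €466.4167
Total = €3,079.9583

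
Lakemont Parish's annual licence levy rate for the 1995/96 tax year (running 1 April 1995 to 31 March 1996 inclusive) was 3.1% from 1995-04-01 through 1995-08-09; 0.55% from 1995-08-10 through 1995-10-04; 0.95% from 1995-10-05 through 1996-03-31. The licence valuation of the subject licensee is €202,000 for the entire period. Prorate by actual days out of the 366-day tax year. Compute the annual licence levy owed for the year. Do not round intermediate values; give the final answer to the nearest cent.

€3,349.83

1995-04-01 to 1995-08-09: 131 days at 3.1% → €202,000 × 3.1% × 131/366 = €2,241.3169
1995-08-10 to 1995-10-04: 56 days at 0.55% → €202,000 × 0.55% × 56/366 = €169.9891
1995-10-05 to 1996-03-31: 179 days at 0.95% → €202,000 × 0.95% × 179/366 = €938.5273
Total = €3,349.8333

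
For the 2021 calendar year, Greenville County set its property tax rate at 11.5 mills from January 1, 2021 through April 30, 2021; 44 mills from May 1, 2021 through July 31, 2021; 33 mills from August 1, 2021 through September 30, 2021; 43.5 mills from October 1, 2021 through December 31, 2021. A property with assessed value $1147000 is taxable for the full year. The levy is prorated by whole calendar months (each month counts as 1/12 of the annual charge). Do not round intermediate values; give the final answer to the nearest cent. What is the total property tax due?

January 1 – April 30, 2021: 4 months at 11.5 mills → $1147000 × 1.15% × 4/12 = $4396.8333
May 1 – July 31, 2021: 3 months at 44 mills → $1147000 × 4.4% × 3/12 = $12617.0000
August 1 – September 30, 2021: 2 months at 33 mills → $1147000 × 3.3% × 2/12 = $6308.5000
October 1 – December 31, 2021: 3 months at 43.5 mills → $1147000 × 4.35% × 3/12 = $12473.6250
Total = $35795.9583

$35795.96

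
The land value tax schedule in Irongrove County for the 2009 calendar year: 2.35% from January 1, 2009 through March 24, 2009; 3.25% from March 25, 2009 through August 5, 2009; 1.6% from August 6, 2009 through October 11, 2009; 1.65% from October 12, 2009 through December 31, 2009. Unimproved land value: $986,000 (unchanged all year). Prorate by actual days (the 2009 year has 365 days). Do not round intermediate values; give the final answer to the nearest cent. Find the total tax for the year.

January 1 – March 24, 2009: 83 days at 2.35% → $986,000 × 2.35% × 83/365 = $5,269.0219
March 25 – August 5, 2009: 134 days at 3.25% → $986,000 × 3.25% × 134/365 = $11,764.4658
August 6 – October 11, 2009: 67 days at 1.6% → $986,000 × 1.6% × 67/365 = $2,895.8685
October 12 – December 31, 2009: 81 days at 1.65% → $986,000 × 1.65% × 81/365 = $3,610.3808
Total = $23,539.7370

$23,539.74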